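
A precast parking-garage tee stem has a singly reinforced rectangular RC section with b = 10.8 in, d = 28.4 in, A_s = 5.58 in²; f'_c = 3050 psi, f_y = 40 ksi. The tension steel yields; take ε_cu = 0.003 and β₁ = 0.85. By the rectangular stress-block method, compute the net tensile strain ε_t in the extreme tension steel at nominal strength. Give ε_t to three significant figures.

a = A_s f_y/(0.85 f'_c b) = 7.972 in.
β₁ = 0.85, so c = a/β₁ = 7.972/0.85 = 9.379 in.
From the linear strain diagram with ε_cu = 0.003: ε_t = 0.003 (d − c)/c = 0.003 × (28.4 − 9.379)/9.379 = 0.00608.
Since ε_t ≥ 0.005, the section is tension-controlled.

ε_t ≈ 0.00608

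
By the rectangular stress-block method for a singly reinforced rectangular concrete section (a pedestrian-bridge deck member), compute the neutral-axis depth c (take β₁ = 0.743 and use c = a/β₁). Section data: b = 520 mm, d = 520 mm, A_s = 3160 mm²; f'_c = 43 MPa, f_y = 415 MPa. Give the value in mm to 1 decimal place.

c ≈ 92.9 mm

T = A_s f_y = 3160 × 415 = 1311400 N = 1311.4 kN.
Setting C = 0.85 f'_c a b equal to T: a = 1311400/(0.85 × 43 × 520) = 68.999 mm.
With β₁ = 0.743, c = a/β₁ = 68.999/0.743 = 92.9 mm.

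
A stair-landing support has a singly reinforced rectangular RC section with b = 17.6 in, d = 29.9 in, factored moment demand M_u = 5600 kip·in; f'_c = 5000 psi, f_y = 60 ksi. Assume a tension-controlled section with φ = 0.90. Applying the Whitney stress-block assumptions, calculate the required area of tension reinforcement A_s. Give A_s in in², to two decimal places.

A_s ≈ 3.65 in²

M_n = M_u/φ = 5600/0.90 = 6222.22 kip·in.
From M_n = 0.85 f'_c a b (d − a/2):
a = d − √(d² − 2M_n/(0.85 f'_c b)) = 29.9 − √(29.9² − 2 × 6222.22/(0.85 × 5 × 17.6)) = 2.925 in.
A_s = 0.85 f'_c a b / f_y = 0.85 × 5 × 2.925 × 17.6 / 60 = 3.647 in².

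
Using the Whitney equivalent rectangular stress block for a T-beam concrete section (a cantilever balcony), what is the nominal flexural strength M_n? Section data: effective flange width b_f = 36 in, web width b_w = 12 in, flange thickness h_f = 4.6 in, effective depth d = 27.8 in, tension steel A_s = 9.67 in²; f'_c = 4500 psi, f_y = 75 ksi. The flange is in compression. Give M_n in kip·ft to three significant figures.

M_n ≈ 1520 kip·ft

Tension: T = A_s f_y = 9.67 × 75 = 725.25 kips.
Try a within the flange: a = T/(0.85 f'_c b_f) = 725.25/(0.85 × 4.5 × 36) = 5.267 in.
a = 5.267 > h_f = 4.6 in: the block extends into the web. Split into flange-overhang and web parts.
C_f = 0.85 f'_c (b_f − b_w) h_f = 0.85 × 4.5 × (36 − 12) × 4.6 = 422.3 kips.
Remaining web compression depth: a_w = (T − C_f)/(0.85 f'_c b_w) = (725.25 − 422.3)/(0.85 × 4.5 × 12) = 6.600 in.
M_n = C_f(d − h_f/2) + (T − C_f)(d − a_w/2) = 422.3 × (27.8 − 2.3) + 302.95 × (27.8 − 3.3) = 10768.7 + 7422.3 = 18191.0 kip·in.
M_n = 18191.0/12 = 1515.92 kip·ft.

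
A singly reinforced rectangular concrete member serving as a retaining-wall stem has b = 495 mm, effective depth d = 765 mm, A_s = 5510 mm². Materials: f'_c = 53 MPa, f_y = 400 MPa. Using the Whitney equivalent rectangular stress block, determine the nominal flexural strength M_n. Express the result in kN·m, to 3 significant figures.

M_n ≈ 1580 kN·m

T = A_s f_y = 5510 × 400 = 2204000 N = 2204 kN.
From C = T: a = T/(0.85 f'_c b) = 2204000/(0.85 × 53 × 495) = 98.84 mm.
M_n = T(d − a/2) = 2204 kN × (765 − 49.42) mm = 1577.14 kN·m.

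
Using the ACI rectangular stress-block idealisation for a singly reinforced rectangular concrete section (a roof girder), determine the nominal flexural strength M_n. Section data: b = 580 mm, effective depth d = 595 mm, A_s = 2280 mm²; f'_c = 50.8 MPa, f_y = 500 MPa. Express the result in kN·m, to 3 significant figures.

M_n ≈ 652 kN·m

T = A_s f_y = 2280 × 500 = 1140000 N = 1140 kN.
From C = T: a = T/(0.85 f'_c b) = 1140000/(0.85 × 50.8 × 580) = 45.52 mm.
M_n = T(d − a/2) = 1140 kN × (595 − 22.76) mm = 652.35 kN·m.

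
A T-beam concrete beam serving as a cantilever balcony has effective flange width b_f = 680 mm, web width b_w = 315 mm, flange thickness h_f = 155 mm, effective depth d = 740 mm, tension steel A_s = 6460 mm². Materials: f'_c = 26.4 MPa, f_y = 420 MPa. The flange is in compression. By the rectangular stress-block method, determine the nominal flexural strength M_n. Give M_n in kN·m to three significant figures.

Tension: T = A_s f_y = 6460 × 420 = 2713200 N.
Try a within the flange: a = T/(0.85 f'_c b_f) = 2713200/(0.85 × 26.4 × 680) = 177.81 mm.
a = 177.81 > h_f = 155 mm: the block extends into the web. Split into flange-overhang and web parts.
C_f = 0.85 f'_c (b_f − b_w) h_f = 0.85 × 26.4 × (680 − 315) × 155 = 1269543 N.
Remaining web compression depth: a_w = (T − C_f)/(0.85 f'_c b_w) = (2713200 − 1269543)/(0.85 × 26.4 × 315) = 204.24 mm.
M_n = C_f(d − h_f/2) + (T − C_f)(d − a_w/2) = 1269543 × (740 − 77.5) + 1443657 × (740 − 102.12) = 841.07 + 920.88 = 1761.95 × 10⁶ N·mm.
M_n = 1761.95 kN·m.

M_n ≈ 1760 kN·m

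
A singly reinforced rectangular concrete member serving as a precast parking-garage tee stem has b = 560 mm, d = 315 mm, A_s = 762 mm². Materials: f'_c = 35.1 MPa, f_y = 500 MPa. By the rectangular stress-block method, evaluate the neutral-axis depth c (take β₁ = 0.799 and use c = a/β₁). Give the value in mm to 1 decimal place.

T = A_s f_y = 762 × 500 = 381000 N = 381 kN.
Setting C = 0.85 f'_c a b equal to T: a = 381000/(0.85 × 35.1 × 560) = 22.804 mm.
With β₁ = 0.799, c = a/β₁ = 22.804/0.799 = 28.5 mm.

c ≈ 28.5 mm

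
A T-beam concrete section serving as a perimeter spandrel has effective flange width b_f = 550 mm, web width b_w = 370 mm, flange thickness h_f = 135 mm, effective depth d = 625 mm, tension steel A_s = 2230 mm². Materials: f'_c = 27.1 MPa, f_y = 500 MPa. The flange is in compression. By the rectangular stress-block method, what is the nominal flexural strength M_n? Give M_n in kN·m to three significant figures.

M_n ≈ 648 kN·m

Tension: T = A_s f_y = 2230 × 500 = 1115000 N.
Try a within the flange: a = T/(0.85 f'_c b_f) = 1115000/(0.85 × 27.1 × 550) = 88.01 mm.
Since a = 88.01 ≤ h_f = 135 mm, the stress block lies entirely in the flange; analyse as a rectangular beam of width b_f.
M_n = T(d − a/2) = 1115000 × (625 − 44.005) = 647.81 × 10⁶ N·mm.
M_n = 647.81 kN·m.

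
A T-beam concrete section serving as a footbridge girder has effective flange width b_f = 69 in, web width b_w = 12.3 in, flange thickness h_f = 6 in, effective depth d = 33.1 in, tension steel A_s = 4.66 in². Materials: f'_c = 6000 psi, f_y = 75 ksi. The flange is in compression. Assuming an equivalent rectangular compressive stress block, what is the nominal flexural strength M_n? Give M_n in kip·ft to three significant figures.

Tension: T = A_s f_y = 4.66 × 75 = 349.5 kips.
Try a within the flange: a = T/(0.85 f'_c b_f) = 349.5/(0.85 × 6 × 69) = 0.993 in.
Since a = 0.993 ≤ h_f = 6 in, the stress block lies entirely in the flange; analyse as a rectangular beam of width b_f.
M_n = T(d − a/2) = 349.5 × (33.1 − 0.4965) = 11394.9 kip·in.
M_n = 11394.9/12 = 949.58 kip·ft.

M_n ≈ 950 kip·ft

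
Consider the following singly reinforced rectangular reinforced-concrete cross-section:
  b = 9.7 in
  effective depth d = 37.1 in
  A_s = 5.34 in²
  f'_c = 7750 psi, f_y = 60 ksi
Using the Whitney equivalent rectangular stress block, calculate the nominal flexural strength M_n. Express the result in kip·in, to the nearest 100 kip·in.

T = A_s f_y = 5.34 × 60 = 320.4 kips.
a = T/(0.85 f'_c b) = 320.4/(0.85 × 7.75 × 9.7) = 5.014 in.
M_n = T(d − a/2) = 320.4 × (37.1 − 2.507) = 11083.6 kip·in.

M_n ≈ 11100 kip·in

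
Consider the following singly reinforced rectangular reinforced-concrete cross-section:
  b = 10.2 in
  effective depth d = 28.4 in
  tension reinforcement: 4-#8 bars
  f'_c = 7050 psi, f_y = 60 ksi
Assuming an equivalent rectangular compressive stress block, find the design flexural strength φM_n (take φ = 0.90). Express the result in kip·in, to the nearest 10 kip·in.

φM_n ≈ 4580 kip·in

A_s = 4 × 0.79 = 3.16 in².
T = A_s f_y = 3.16 × 60 = 189.6 kips.
a = T/(0.85 f'_c b) = 189.6/(0.85 × 7.05 × 10.2) = 3.102 in.
M_n = T(d − a/2) = 189.6 × (28.4 − 1.551) = 5090.6 kip·in.
φM_n = 0.90 × 5090.6 = 4581.5 kip·in.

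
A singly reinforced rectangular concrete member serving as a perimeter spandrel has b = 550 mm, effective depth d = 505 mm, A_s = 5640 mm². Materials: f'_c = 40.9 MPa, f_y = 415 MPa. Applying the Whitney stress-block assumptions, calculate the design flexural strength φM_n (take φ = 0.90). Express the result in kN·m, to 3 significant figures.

T = A_s f_y = 5640 × 415 = 2340600 N = 2340.6 kN.
From C = T: a = T/(0.85 f'_c b) = 2340600/(0.85 × 40.9 × 550) = 122.41 mm.
M_n = T(d − a/2) = 2340.6 kN × (505 − 61.205) mm = 1038.75 kN·m.
φM_n = 0.90 × 1038.75 = 934.88 kN·m.

φM_n ≈ 935 kN·m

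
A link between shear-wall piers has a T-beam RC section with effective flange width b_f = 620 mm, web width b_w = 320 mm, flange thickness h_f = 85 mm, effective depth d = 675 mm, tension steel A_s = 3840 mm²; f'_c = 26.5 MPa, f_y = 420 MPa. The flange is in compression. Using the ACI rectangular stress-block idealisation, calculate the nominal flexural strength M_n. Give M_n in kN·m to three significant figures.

Tension: T = A_s f_y = 3840 × 420 = 1612800 N.
Try a within the flange: a = T/(0.85 f'_c b_f) = 1612800/(0.85 × 26.5 × 620) = 115.48 mm.
a = 115.48 > h_f = 85 mm: the block extends into the web. Split into flange-overhang and web parts.
C_f = 0.85 f'_c (b_f − b_w) h_f = 0.85 × 26.5 × (620 − 320) × 85 = 574388 N.
Remaining web compression depth: a_w = (T − C_f)/(0.85 f'_c b_w) = (1612800 − 574388)/(0.85 × 26.5 × 320) = 144.06 mm.
M_n = C_f(d − h_f/2) + (T − C_f)(d − a_w/2) = 574388 × (675 − 42.5) + 1038412 × (675 − 72.03) = 363.30 + 626.13 = 989.43 × 10⁶ N·mm.
M_n = 989.43 kN·m.

M_n ≈ 989 kN·m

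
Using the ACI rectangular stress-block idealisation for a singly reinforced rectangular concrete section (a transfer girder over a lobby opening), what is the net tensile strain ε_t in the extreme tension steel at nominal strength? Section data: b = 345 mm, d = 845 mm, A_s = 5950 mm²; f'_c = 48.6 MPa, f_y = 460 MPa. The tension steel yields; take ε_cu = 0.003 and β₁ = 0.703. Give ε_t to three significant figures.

ε_t ≈ 0.00628

a = A_s f_y/(0.85 f'_c b) = 192.04 mm.
β₁ = 0.703, so c = a/β₁ = 192.04/0.703 = 273.17 mm.
From the linear strain diagram with ε_cu = 0.003: ε_t = 0.003 (d − c)/c = 0.003 × (845 − 273.17)/273.17 = 0.00628.
Since ε_t ≥ 0.005, the section is tension-controlled.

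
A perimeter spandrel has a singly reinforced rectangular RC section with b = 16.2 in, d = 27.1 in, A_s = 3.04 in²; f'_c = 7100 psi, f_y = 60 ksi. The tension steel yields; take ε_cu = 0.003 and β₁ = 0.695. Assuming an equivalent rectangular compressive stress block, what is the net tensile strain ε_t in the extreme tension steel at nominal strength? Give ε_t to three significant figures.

ε_t ≈ 0.0273

a = A_s f_y/(0.85 f'_c b) = 1.866 in.
β₁ = 0.695, so c = a/β₁ = 1.866/0.695 = 2.685 in.
From the linear strain diagram with ε_cu = 0.003: ε_t = 0.003 (d − c)/c = 0.003 × (27.1 − 2.685)/2.685 = 0.0273.
Since ε_t ≥ 0.005, the section is tension-controlled.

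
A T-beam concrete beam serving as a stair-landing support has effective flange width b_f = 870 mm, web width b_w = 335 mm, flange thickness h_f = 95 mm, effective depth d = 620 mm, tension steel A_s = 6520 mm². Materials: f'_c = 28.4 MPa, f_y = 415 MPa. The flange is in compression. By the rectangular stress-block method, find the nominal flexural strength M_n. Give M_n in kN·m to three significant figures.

Tension: T = A_s f_y = 6520 × 415 = 2705800 N.
Try a within the flange: a = T/(0.85 f'_c b_f) = 2705800/(0.85 × 28.4 × 870) = 128.84 mm.
a = 128.84 > h_f = 95 mm: the block extends into the web. Split into flange-overhang and web parts.
C_f = 0.85 f'_c (b_f − b_w) h_f = 0.85 × 28.4 × (870 − 335) × 95 = 1226916 N.
Remaining web compression depth: a_w = (T − C_f)/(0.85 f'_c b_w) = (2705800 − 1226916)/(0.85 × 28.4 × 335) = 182.87 mm.
M_n = C_f(d − h_f/2) + (T − C_f)(d − a_w/2) = 1226916 × (620 − 47.5) + 1478884 × (620 − 91.435) = 702.41 + 781.69 = 1484.10 × 10⁶ N·mm.
M_n = 1484.10 kN·m.

M_n ≈ 1480 kN·m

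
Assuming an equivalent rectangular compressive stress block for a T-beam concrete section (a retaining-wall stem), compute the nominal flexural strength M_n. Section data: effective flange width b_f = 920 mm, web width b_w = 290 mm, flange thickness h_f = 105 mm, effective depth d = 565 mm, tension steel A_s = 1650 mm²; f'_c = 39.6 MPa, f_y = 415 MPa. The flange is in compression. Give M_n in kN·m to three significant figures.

Tension: T = A_s f_y = 1650 × 415 = 684750 N.
Try a within the flange: a = T/(0.85 f'_c b_f) = 684750/(0.85 × 39.6 × 920) = 22.11 mm.
Since a = 22.11 ≤ h_f = 105 mm, the stress block lies entirely in the flange; analyse as a rectangular beam of width b_f.
M_n = T(d − a/2) = 684750 × (565 − 11.055) = 379.31 × 10⁶ N·mm.
M_n = 379.31 kN·m.

M_n ≈ 379 kN·m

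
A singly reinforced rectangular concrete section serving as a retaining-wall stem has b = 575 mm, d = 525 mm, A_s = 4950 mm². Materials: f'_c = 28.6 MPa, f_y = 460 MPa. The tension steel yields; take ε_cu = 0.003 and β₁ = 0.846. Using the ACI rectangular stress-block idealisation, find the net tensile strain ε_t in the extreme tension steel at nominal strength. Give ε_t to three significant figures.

ε_t ≈ 0.00518

a = A_s f_y/(0.85 f'_c b) = 162.90 mm.
β₁ = 0.846, so c = a/β₁ = 162.90/0.846 = 192.55 mm.
From the linear strain diagram with ε_cu = 0.003: ε_t = 0.003 (d − c)/c = 0.003 × (525 − 192.55)/192.55 = 0.00518.
Since ε_t ≥ 0.005, the section is tension-controlled.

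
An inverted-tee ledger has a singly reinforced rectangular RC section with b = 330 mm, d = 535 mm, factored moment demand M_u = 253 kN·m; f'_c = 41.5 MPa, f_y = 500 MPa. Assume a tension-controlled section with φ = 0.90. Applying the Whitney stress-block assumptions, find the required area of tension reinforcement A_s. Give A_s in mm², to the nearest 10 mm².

A_s ≈ 1100 mm²

M_n = M_u/φ = 253/0.90 = 281.111 kN·m.
With M_n = 0.85 f'_c a b (d − a/2), solve the quadratic for a:
a = d − √(d² − 2M_n/(0.85 f'_c b)) = 535 − √(535² − 2 × 281.111×10⁶/(0.85 × 41.5 × 330)) = 47.22 mm.
A_s = 0.85 f'_c a b / f_y = 0.85 × 41.5 × 47.22 × 330 / 500 = 1099.4 mm².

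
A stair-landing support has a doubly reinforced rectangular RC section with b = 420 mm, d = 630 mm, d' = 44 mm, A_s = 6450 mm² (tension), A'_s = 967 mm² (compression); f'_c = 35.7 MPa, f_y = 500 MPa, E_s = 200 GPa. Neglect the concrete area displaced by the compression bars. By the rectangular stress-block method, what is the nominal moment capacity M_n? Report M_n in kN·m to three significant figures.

Assume both tension and compression steel yield.
Net tension couple steel: A_s − A'_s = 5483 mm².
a = (A_s − A'_s) f_y / (0.85 f'_c b) = 2741500/(0.85 × 35.7 × 420) = 215.11 mm.
c = a/β₁ = 215.11/0.795 = 270.58 mm; ε'_s = 0.003(c − d')/c = 0.0025 ≥ f_y/E_s = 0.0025, so compression steel does yield.
M_n = (A_s − A'_s) f_y (d − a/2) + A'_s f_y (d − d') = [2741500 × (630 − 107.555) + 483500 × (630 − 44)] × 10⁻⁶ = 1432.28 + 283.33 = 1715.61 kN·m.

M_n ≈ 1720 kN·m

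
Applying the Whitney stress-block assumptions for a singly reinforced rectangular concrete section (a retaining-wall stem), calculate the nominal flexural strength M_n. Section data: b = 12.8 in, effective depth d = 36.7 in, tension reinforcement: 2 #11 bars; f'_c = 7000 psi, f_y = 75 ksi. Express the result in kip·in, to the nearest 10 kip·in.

A_s = 2 × 1.56 = 3.12 in².
T = A_s f_y = 3.12 × 75 = 234 kips.
a = T/(0.85 f'_c b) = 234/(0.85 × 7 × 12.8) = 3.072 in.
M_n = T(d − a/2) = 234 × (36.7 − 1.536) = 8228.4 kip·in.

M_n ≈ 8230 kip·in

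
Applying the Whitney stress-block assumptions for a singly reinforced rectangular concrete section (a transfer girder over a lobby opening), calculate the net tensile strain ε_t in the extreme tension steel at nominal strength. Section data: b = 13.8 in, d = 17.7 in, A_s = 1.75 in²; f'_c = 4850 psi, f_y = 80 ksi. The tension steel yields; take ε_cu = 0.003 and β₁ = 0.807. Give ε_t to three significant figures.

ε_t ≈ 0.0144

a = A_s f_y/(0.85 f'_c b) = 2.461 in.
β₁ = 0.807, so c = a/β₁ = 2.461/0.807 = 3.050 in.
From the linear strain diagram with ε_cu = 0.003: ε_t = 0.003 (d − c)/c = 0.003 × (17.7 − 3.050)/3.050 = 0.0144.
Since ε_t ≥ 0.005, the section is tension-controlled.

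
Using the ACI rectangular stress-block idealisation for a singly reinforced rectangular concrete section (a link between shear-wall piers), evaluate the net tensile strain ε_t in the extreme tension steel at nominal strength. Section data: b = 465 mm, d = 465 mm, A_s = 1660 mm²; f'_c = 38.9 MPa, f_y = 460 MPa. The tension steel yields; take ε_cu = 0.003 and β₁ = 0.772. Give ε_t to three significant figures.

a = A_s f_y/(0.85 f'_c b) = 49.66 mm.
β₁ = 0.772, so c = a/β₁ = 49.66/0.772 = 64.33 mm.
From the linear strain diagram with ε_cu = 0.003: ε_t = 0.003 (d − c)/c = 0.003 × (465 − 64.33)/64.33 = 0.0187.
Since ε_t ≥ 0.005, the section is tension-controlled.

ε_t ≈ 0.0187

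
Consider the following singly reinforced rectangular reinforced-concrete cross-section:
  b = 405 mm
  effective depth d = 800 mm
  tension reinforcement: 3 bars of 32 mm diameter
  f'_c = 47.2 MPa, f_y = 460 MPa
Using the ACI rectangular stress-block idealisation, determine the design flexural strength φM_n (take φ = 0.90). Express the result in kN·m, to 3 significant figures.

A_s = 3 × 804 = 2412 mm².
T = A_s f_y = 2412 × 460 = 1109520 N = 1109.52 kN.
From C = T: a = T/(0.85 f'_c b) = 1109520/(0.85 × 47.2 × 405) = 68.28 mm.
M_n = T(d − a/2) = 1109.52 kN × (800 − 34.14) mm = 849.74 kN·m.
φM_n = 0.90 × 849.74 = 764.77 kN·m.

φM_n ≈ 765 kN·m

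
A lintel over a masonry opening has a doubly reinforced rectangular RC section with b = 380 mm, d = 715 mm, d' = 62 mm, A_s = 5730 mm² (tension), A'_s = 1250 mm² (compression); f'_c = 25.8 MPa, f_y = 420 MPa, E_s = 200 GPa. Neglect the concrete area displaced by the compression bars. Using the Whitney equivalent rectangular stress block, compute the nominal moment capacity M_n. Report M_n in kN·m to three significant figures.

M_n ≈ 1480 kN·m

Assume both tension and compression steel yield.
Net tension couple steel: A_s − A'_s = 4480 mm².
a = (A_s − A'_s) f_y / (0.85 f'_c b) = 1881600/(0.85 × 25.8 × 380) = 225.79 mm.
c = a/β₁ = 225.79/0.85 = 265.64 mm; ε'_s = 0.003(c − d')/c = 0.0023 ≥ f_y/E_s = 0.0021, so compression steel does yield.
M_n = (A_s − A'_s) f_y (d − a/2) + A'_s f_y (d − d') = [1881600 × (715 − 112.895) + 525000 × (715 − 62)] × 10⁻⁶ = 1132.92 + 342.83 = 1475.75 kN·m.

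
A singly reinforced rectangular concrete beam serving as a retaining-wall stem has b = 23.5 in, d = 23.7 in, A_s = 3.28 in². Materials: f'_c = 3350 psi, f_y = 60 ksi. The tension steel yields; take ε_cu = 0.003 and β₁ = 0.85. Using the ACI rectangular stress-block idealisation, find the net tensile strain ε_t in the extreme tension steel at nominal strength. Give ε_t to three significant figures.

ε_t ≈ 0.0175

a = A_s f_y/(0.85 f'_c b) = 2.941 in.
β₁ = 0.85, so c = a/β₁ = 2.941/0.85 = 3.460 in.
From the linear strain diagram with ε_cu = 0.003: ε_t = 0.003 (d − c)/c = 0.003 × (23.7 − 3.460)/3.460 = 0.0175.
Since ε_t ≥ 0.005, the section is tension-controlled.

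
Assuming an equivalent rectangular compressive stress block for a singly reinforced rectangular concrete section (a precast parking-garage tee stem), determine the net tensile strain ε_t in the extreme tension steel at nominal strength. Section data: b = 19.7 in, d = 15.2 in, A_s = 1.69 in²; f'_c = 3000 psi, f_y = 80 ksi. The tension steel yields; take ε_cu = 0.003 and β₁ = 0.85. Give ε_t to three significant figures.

a = A_s f_y/(0.85 f'_c b) = 2.691 in.
β₁ = 0.85, so c = a/β₁ = 2.691/0.85 = 3.166 in.
From the linear strain diagram with ε_cu = 0.003: ε_t = 0.003 (d − c)/c = 0.003 × (15.2 − 3.166)/3.166 = 0.0114.
Since ε_t ≥ 0.005, the section is tension-controlled.

ε_t ≈ 0.0114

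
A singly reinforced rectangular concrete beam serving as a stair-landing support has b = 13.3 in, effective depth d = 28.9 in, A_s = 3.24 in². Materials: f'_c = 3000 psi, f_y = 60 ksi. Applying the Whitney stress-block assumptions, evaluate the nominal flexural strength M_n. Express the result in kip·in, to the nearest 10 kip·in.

M_n ≈ 5060 kip·in

T = A_s f_y = 3.24 × 60 = 194.4 kips.
a = T/(0.85 f'_c b) = 194.4/(0.85 × 3 × 13.3) = 5.732 in.
M_n = T(d − a/2) = 194.4 × (28.9 − 2.866) = 5061.0 kip·in.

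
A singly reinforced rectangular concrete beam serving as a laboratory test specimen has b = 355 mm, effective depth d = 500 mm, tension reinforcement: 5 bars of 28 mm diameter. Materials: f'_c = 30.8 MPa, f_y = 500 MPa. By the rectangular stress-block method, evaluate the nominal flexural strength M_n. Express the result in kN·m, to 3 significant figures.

M_n ≈ 642 kN·m

A_s = 5 × 616 = 3080 mm².
T = A_s f_y = 3080 × 500 = 1540000 N = 1540 kN.
From C = T: a = T/(0.85 f'_c b) = 1540000/(0.85 × 30.8 × 355) = 165.70 mm.
M_n = T(d − a/2) = 1540 kN × (500 − 82.85) mm = 642.41 kN·m.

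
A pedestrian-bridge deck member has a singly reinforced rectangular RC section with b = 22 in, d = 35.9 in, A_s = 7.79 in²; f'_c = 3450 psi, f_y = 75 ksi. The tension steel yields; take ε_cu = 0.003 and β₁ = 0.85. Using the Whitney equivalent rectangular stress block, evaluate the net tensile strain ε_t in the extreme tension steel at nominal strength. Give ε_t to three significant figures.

a = A_s f_y/(0.85 f'_c b) = 9.056 in.
β₁ = 0.85, so c = a/β₁ = 9.056/0.85 = 10.654 in.
From the linear strain diagram with ε_cu = 0.003: ε_t = 0.003 (d − c)/c = 0.003 × (35.9 − 10.654)/10.654 = 0.00711.
Since ε_t ≥ 0.005, the section is tension-controlled.

ε_t ≈ 0.00711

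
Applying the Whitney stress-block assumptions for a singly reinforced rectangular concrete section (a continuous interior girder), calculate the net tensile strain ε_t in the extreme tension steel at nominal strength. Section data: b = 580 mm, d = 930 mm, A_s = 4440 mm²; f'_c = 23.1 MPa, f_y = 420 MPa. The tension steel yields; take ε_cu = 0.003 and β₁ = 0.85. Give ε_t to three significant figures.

ε_t ≈ 0.0115

a = A_s f_y/(0.85 f'_c b) = 163.75 mm.
β₁ = 0.85, so c = a/β₁ = 163.75/0.85 = 192.65 mm.
From the linear strain diagram with ε_cu = 0.003: ε_t = 0.003 (d − c)/c = 0.003 × (930 − 192.65)/192.65 = 0.0115.
Since ε_t ≥ 0.005, the section is tension-controlled.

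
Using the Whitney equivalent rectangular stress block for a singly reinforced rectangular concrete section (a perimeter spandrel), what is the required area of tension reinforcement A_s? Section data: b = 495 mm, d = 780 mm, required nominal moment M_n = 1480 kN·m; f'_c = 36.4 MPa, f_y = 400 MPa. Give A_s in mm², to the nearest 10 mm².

A_s ≈ 5200 mm²

With M_n = 0.85 f'_c a b (d − a/2), solve the quadratic for a:
a = d − √(d² − 2M_n/(0.85 f'_c b)) = 780 − √(780² − 2 × 1480×10⁶/(0.85 × 36.4 × 495)) = 135.69 mm.
A_s = 0.85 f'_c a b / f_y = 0.85 × 36.4 × 135.69 × 495 / 400 = 5195.3 mm².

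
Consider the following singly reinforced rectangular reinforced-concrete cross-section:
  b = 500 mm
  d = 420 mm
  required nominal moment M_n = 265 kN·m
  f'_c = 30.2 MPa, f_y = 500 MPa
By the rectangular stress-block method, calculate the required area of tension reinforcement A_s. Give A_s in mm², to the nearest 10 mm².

A_s ≈ 1350 mm²

With M_n = 0.85 f'_c a b (d − a/2), solve the quadratic for a:
a = d − √(d² − 2M_n/(0.85 f'_c b)) = 420 − √(420² − 2 × 265×10⁶/(0.85 × 30.2 × 500)) = 52.43 mm.
A_s = 0.85 f'_c a b / f_y = 0.85 × 30.2 × 52.43 × 500 / 500 = 1345.9 mm².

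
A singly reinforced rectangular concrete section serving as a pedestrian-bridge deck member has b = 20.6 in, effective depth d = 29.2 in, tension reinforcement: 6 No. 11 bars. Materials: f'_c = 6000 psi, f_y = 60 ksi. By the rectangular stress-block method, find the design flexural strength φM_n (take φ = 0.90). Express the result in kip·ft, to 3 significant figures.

φM_n ≈ 1120 kip·ft

A_s = 6 × 1.56 = 9.36 in².
T = A_s f_y = 9.36 × 60 = 561.6 kips.
a = T/(0.85 f'_c b) = 561.6/(0.85 × 6 × 20.6) = 5.346 in.
M_n = T(d − a/2) = 561.6 × (29.2 − 2.673) = 14897.6 kip·in = 14897.6/12 = 1241.47 kip·ft.
φM_n = 0.90 × 1241.47 = 1117.32 kip·ft.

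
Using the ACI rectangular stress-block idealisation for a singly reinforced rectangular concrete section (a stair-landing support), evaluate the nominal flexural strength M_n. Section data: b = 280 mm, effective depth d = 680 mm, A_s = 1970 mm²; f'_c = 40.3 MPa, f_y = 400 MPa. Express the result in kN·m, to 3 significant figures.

M_n ≈ 503 kN·m

T = A_s f_y = 1970 × 400 = 788000 N = 788 kN.
From C = T: a = T/(0.85 f'_c b) = 788000/(0.85 × 40.3 × 280) = 82.16 mm.
M_n = T(d − a/2) = 788 kN × (680 − 41.08) mm = 503.47 kN·m.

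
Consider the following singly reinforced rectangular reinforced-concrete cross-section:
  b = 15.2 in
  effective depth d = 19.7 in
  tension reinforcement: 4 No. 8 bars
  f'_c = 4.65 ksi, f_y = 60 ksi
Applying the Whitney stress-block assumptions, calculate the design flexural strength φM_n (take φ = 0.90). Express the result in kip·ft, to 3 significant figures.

φM_n ≈ 258 kip·ft

A_s = 4 × 0.79 = 3.16 in².
T = A_s f_y = 3.16 × 60 = 189.6 kips.
a = T/(0.85 f'_c b) = 189.6/(0.85 × 4.65 × 15.2) = 3.156 in.
M_n = T(d − a/2) = 189.6 × (19.7 − 1.578) = 3435.9 kip·in = 3435.9/12 = 286.33 kip·ft.
φM_n = 0.90 × 286.33 = 257.70 kip·ft.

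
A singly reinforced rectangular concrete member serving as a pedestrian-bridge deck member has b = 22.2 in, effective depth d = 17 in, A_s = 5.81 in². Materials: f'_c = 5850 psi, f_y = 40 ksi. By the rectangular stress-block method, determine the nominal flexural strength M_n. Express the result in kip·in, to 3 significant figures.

T = A_s f_y = 5.81 × 40 = 232.4 kips.
a = T/(0.85 f'_c b) = 232.4/(0.85 × 5.85 × 22.2) = 2.105 in.
M_n = T(d − a/2) = 232.4 × (17 − 1.0525) = 3706.2 kip·in.

M_n ≈ 3710 kip·in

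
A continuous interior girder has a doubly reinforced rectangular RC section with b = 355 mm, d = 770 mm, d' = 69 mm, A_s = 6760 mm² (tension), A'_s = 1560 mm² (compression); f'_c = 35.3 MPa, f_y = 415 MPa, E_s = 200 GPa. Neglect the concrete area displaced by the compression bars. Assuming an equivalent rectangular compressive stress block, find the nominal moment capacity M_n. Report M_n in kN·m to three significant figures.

Assume both tension and compression steel yield.
Net tension couple steel: A_s − A'_s = 5200 mm².
a = (A_s − A'_s) f_y / (0.85 f'_c b) = 2158000/(0.85 × 35.3 × 355) = 202.60 mm.
c = a/β₁ = 202.60/0.798 = 253.88 mm; ε'_s = 0.003(c − d')/c = 0.0022 ≥ f_y/E_s = 0.0021, so compression steel does yield.
M_n = (A_s − A'_s) f_y (d − a/2) + A'_s f_y (d − d') = [2158000 × (770 − 101.3) + 647400 × (770 − 69)] × 10⁻⁶ = 1443.05 + 453.83 = 1896.88 kN·m.

M_n ≈ 1900 kN·m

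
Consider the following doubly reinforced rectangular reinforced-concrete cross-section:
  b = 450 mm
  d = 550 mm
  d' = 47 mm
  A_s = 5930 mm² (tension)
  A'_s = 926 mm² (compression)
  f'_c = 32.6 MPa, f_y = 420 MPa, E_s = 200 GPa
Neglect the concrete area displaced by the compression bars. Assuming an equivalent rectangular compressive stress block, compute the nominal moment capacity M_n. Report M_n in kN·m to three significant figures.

Assume both tension and compression steel yield.
Net tension couple steel: A_s − A'_s = 5004 mm².
a = (A_s − A'_s) f_y / (0.85 f'_c b) = 2101680/(0.85 × 32.6 × 450) = 168.55 mm.
c = a/β₁ = 168.55/0.817 = 206.30 mm; ε'_s = 0.003(c − d')/c = 0.0023 ≥ f_y/E_s = 0.0021, so compression steel does yield.
M_n = (A_s − A'_s) f_y (d − a/2) + A'_s f_y (d − d') = [2101680 × (550 − 84.275) + 388920 × (550 − 47)] × 10⁻⁶ = 978.80 + 195.63 = 1174.43 kN·m.

M_n ≈ 1170 kN·m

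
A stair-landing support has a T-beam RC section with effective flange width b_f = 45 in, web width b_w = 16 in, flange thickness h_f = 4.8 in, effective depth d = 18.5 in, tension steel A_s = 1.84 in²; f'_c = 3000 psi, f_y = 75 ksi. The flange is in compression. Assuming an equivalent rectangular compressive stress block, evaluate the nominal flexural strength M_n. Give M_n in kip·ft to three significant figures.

Tension: T = A_s f_y = 1.84 × 75 = 138 kips.
Try a within the flange: a = T/(0.85 f'_c b_f) = 138/(0.85 × 3 × 45) = 1.203 in.
Since a = 1.203 ≤ h_f = 4.8 in, the stress block lies entirely in the flange; analyse as a rectangular beam of width b_f.
M_n = T(d − a/2) = 138 × (18.5 − 0.6015) = 2470.0 kip·in.
M_n = 2470.0/12 = 205.83 kip·ft.

M_n ≈ 206 kip·ft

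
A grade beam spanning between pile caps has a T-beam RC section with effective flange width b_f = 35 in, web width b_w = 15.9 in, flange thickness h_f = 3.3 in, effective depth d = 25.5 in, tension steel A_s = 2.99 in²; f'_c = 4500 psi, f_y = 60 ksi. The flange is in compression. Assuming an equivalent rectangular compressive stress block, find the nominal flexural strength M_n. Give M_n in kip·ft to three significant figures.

M_n ≈ 371 kip·ft

Tension: T = A_s f_y = 2.99 × 60 = 179.4 kips.
Try a within the flange: a = T/(0.85 f'_c b_f) = 179.4/(0.85 × 4.5 × 35) = 1.340 in.
Since a = 1.340 ≤ h_f = 3.3 in, the stress block lies entirely in the flange; analyse as a rectangular beam of width b_f.
M_n = T(d − a/2) = 179.4 × (25.5 − 0.67) = 4454.5 kip·in.
M_n = 4454.5/12 = 371.21 kip·ft.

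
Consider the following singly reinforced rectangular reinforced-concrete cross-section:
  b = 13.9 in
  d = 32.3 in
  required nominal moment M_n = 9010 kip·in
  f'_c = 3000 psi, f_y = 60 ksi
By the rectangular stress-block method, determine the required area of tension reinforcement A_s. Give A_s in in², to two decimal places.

From M_n = 0.85 f'_c a b (d − a/2):
a = d − √(d² − 2M_n/(0.85 f'_c b)) = 32.3 − √(32.3² − 2 × 9010/(0.85 × 3 × 13.9)) = 9.172 in.
A_s = 0.85 f'_c a b / f_y = 0.85 × 3 × 9.172 × 13.9 / 60 = 5.418 in².

A_s ≈ 5.42 in²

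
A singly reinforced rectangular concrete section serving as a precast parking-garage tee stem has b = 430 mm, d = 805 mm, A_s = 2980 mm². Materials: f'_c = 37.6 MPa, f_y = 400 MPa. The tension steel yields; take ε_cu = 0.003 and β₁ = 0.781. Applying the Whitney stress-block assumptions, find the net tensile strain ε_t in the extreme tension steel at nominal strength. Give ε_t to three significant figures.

a = A_s f_y/(0.85 f'_c b) = 86.74 mm.
β₁ = 0.781, so c = a/β₁ = 86.74/0.781 = 111.06 mm.
From the linear strain diagram with ε_cu = 0.003: ε_t = 0.003 (d − c)/c = 0.003 × (805 − 111.06)/111.06 = 0.0187.
Since ε_t ≥ 0.005, the section is tension-controlled.

ε_t ≈ 0.0187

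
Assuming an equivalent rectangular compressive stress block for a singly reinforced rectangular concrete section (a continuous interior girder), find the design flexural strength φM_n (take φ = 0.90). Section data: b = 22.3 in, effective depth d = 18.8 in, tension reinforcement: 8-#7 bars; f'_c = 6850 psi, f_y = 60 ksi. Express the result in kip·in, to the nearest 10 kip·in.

φM_n ≈ 4590 kip·in

A_s = 8 × 0.6 = 4.8 in².
T = A_s f_y = 4.8 × 60 = 288 kips.
a = T/(0.85 f'_c b) = 288/(0.85 × 6.85 × 22.3) = 2.218 in.
M_n = T(d − a/2) = 288 × (18.8 − 1.109) = 5095.0 kip·in.
φM_n = 0.90 × 5095.0 = 4585.5 kip·in.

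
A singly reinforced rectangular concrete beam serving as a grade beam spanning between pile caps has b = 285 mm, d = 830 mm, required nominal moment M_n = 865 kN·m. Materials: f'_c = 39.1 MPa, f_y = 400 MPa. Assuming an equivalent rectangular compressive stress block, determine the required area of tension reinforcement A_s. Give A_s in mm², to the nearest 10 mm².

A_s ≈ 2810 mm²

With M_n = 0.85 f'_c a b (d − a/2), solve the quadratic for a:
a = d − √(d² − 2M_n/(0.85 f'_c b)) = 830 − √(830² − 2 × 865×10⁶/(0.85 × 39.1 × 285)) = 118.48 mm.
A_s = 0.85 f'_c a b / f_y = 0.85 × 39.1 × 118.48 × 285 / 400 = 2805.6 mm².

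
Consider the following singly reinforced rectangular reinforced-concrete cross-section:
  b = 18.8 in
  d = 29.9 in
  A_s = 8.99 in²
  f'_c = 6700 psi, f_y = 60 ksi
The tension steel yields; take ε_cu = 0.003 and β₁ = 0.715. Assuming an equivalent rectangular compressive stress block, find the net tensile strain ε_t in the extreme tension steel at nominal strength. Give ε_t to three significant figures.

a = A_s f_y/(0.85 f'_c b) = 5.038 in.
β₁ = 0.715, so c = a/β₁ = 5.038/0.715 = 7.046 in.
From the linear strain diagram with ε_cu = 0.003: ε_t = 0.003 (d − c)/c = 0.003 × (29.9 − 7.046)/7.046 = 0.00973.
Since ε_t ≥ 0.005, the section is tension-controlled.

ε_t ≈ 0.00973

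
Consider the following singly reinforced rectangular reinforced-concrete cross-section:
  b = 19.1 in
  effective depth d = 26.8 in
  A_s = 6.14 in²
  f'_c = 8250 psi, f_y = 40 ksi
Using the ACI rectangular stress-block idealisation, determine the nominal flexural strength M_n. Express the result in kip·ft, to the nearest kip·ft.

M_n ≈ 530 kip·ft

T = A_s f_y = 6.14 × 40 = 245.6 kips.
a = T/(0.85 f'_c b) = 245.6/(0.85 × 8.25 × 19.1) = 1.834 in.
M_n = T(d − a/2) = 245.6 × (26.8 − 0.917) = 6356.9 kip·in = 6356.9/12 = 529.74 kip·ft.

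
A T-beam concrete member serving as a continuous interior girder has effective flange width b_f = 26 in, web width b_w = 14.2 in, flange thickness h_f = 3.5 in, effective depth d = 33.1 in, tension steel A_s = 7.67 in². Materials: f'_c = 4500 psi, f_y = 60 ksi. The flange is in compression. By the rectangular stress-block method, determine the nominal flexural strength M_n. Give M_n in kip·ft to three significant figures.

Tension: T = A_s f_y = 7.67 × 60 = 460.2 kips.
Try a within the flange: a = T/(0.85 f'_c b_f) = 460.2/(0.85 × 4.5 × 26) = 4.627 in.
a = 4.627 > h_f = 3.5 in: the block extends into the web. Split into flange-overhang and web parts.
C_f = 0.85 f'_c (b_f − b_w) h_f = 0.85 × 4.5 × (26 − 14.2) × 3.5 = 158.0 kips.
Remaining web compression depth: a_w = (T − C_f)/(0.85 f'_c b_w) = (460.2 − 158.0)/(0.85 × 4.5 × 14.2) = 5.564 in.
M_n = C_f(d − h_f/2) + (T − C_f)(d − a_w/2) = 158.0 × (33.1 − 1.75) + 302.2 × (33.1 − 2.782) = 4953.3 + 9162.1 = 14115.4 kip·in.
M_n = 14115.4/12 = 1176.28 kip·ft.

M_n ≈ 1180 kip·ft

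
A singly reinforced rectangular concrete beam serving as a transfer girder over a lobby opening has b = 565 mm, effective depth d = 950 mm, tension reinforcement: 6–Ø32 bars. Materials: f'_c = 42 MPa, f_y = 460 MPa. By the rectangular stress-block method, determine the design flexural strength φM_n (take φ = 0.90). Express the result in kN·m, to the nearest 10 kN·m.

A_s = 6 × 804 = 4824 mm².
T = A_s f_y = 4824 × 460 = 2219040 N = 2219.04 kN.
From C = T: a = T/(0.85 f'_c b) = 2219040/(0.85 × 42 × 565) = 110.01 mm.
M_n = T(d − a/2) = 2219.04 kN × (950 − 55.005) mm = 1986.03 kN·m.
φM_n = 0.90 × 1986.03 = 1787.43 kN·m.

φM_n ≈ 1790 kN·m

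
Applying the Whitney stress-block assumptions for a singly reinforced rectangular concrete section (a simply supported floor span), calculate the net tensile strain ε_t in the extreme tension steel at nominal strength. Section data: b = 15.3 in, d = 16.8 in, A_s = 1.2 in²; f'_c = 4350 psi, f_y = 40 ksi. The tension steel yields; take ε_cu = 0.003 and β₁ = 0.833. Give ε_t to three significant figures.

ε_t ≈ 0.0465

a = A_s f_y/(0.85 f'_c b) = 0.848 in.
β₁ = 0.833, so c = a/β₁ = 0.848/0.833 = 1.018 in.
From the linear strain diagram with ε_cu = 0.003: ε_t = 0.003 (d − c)/c = 0.003 × (16.8 − 1.018)/1.018 = 0.0465.
Since ε_t ≥ 0.005, the section is tension-controlled.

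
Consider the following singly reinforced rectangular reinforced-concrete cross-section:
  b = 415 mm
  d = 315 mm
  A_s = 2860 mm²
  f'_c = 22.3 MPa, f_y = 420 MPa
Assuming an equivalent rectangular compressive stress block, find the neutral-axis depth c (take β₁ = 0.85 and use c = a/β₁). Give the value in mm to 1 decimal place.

T = A_s f_y = 2860 × 420 = 1201200 N = 1201.2 kN.
Setting C = 0.85 f'_c a b equal to T: a = 1201200/(0.85 × 22.3 × 415) = 152.702 mm.
With β₁ = 0.85, c = a/β₁ = 152.702/0.85 = 179.6 mm.

c ≈ 179.6 mm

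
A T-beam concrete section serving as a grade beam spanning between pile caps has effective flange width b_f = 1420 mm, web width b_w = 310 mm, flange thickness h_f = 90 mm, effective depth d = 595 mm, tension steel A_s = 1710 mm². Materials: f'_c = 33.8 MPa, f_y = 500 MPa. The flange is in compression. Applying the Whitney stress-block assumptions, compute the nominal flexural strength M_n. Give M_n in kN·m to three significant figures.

Tension: T = A_s f_y = 1710 × 500 = 855000 N.
Try a within the flange: a = T/(0.85 f'_c b_f) = 855000/(0.85 × 33.8 × 1420) = 20.96 mm.
Since a = 20.96 ≤ h_f = 90 mm, the stress block lies entirely in the flange; analyse as a rectangular beam of width b_f.
M_n = T(d − a/2) = 855000 × (595 − 10.48) = 499.76 × 10⁶ N·mm.
M_n = 499.76 kN·m.

M_n ≈ 500 kN·m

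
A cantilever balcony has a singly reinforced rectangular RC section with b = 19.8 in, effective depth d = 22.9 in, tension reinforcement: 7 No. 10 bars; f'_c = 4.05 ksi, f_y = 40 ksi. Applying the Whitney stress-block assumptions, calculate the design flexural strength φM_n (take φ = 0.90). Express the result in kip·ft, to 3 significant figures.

φM_n ≈ 541 kip·ft

A_s = 7 × 1.27 = 8.89 in².
T = A_s f_y = 8.89 × 40 = 355.6 kips.
a = T/(0.85 f'_c b) = 355.6/(0.85 × 4.05 × 19.8) = 5.217 in.
M_n = T(d − a/2) = 355.6 × (22.9 − 2.6085) = 7215.7 kip·in = 7215.7/12 = 601.31 kip·ft.
φM_n = 0.90 × 601.31 = 541.18 kip·ft.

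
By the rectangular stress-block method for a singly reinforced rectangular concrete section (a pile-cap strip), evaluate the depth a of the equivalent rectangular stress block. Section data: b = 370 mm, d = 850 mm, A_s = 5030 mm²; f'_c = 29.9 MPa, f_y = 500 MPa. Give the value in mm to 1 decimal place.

T = A_s f_y = 5030 × 500 = 2515000 N = 2515 kN.
Setting C = 0.85 f'_c a b equal to T: a = 2515000/(0.85 × 29.9 × 370) = 267.5 mm.

a ≈ 267.5 mm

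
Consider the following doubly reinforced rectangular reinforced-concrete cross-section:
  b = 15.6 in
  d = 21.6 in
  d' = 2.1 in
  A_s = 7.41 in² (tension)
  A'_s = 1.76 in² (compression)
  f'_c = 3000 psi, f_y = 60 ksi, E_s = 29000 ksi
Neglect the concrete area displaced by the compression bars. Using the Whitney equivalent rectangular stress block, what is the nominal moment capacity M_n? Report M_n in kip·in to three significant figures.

Assume both steels yield.
a = (A_s − A'_s) f_y/(0.85 f'_c b) = (7.41 − 1.76) × 60/(0.85 × 3 × 15.6) = 8.522 in.
c = a/β₁ = 8.522/0.85 = 10.026 in; ε'_s = 0.003(c − d')/c = 0.0024 ≥ ε_y = 0.0021, so the compression steel yields.
M_n = (A_s − A'_s) f_y (d − a/2) + A'_s f_y (d − d') = 339 × (21.6 − 4.261) + 105.6 × (21.6 − 2.1) = 5877.9 + 2059.2 = 7937.1 kip·in.

M_n ≈ 7940 kip·in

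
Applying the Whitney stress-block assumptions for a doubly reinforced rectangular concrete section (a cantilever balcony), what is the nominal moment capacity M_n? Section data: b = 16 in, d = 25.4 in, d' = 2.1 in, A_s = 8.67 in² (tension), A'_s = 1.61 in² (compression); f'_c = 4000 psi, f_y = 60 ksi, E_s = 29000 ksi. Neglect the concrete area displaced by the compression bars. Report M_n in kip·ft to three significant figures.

Assume both steels yield.
a = (A_s − A'_s) f_y/(0.85 f'_c b) = (8.67 − 1.61) × 60/(0.85 × 4 × 16) = 7.787 in.
c = a/β₁ = 7.787/0.85 = 9.161 in; ε'_s = 0.003(c − d')/c = 0.0023 ≥ ε_y = 0.0021, so the compression steel yields.
M_n = (A_s − A'_s) f_y (d − a/2) + A'_s f_y (d − d') = 423.6 × (25.4 − 3.8935) + 96.6 × (25.4 − 2.1) = 9110.2 + 2250.8 = 11361.0 kip·in = 11361.0/12 = 946.75 kip·ft.

M_n ≈ 947 kip·ft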